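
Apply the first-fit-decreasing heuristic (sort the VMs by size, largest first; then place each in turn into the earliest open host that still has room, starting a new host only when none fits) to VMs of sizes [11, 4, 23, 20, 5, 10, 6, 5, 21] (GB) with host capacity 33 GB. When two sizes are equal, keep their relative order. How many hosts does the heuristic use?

Sorted descending: 23, 21, 20, 11, 10, 6, 5, 5, 4.
  23 → host 1 (new)  [load 23/33]
  21 → host 2 (new)  [load 21/33]
  20 → host 3 (new)  [load 20/33]
  11 → host 2  [load 32/33]
  10 → host 1  [load 33/33]
  6 → host 3  [load 26/33]
  5 → host 3  [load 31/33]
  5 → host 4 (new)  [load 5/33]
  4 → host 4  [load 9/33]
4 hosts opened.

4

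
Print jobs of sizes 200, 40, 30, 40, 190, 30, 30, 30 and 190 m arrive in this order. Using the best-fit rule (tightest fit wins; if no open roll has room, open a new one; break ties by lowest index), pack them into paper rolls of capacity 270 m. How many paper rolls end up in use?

3

  200 → roll 1 (new)  [load 200/270]
  40 → roll 1  [load 240/270]
  30 → roll 1  [load 270/270]
  40 → roll 2 (new)  [load 40/270]
  190 → roll 2  [load 230/270]
  30 → roll 2  [load 260/270]
  30 → roll 3 (new)  [load 30/270]
  30 → roll 3  [load 60/270]
  190 → roll 3  [load 250/270]
3 paper rolls opened.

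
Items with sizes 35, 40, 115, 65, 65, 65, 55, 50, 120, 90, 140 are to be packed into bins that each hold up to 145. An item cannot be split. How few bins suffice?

Total = 140 + 120 + 115 + 90 + 65 + 65 + 65 + 55 + 50 + 40 + 35 = 840.
Lower bound: ⌈840/145⌉ = 6 bins.
A packing using 7 bins:
  bin 1: 140 = 140
  bin 2: 120 = 120
  bin 3: 115 = 115
  bin 4: 90 + 55 = 145
  bin 5: 65 + 65 = 130
  bin 6: 65 + 50 = 115
  bin 7: 40 + 35 = 75
No arrangement into 6 bins stays within capacity, so 7 is optimal.

7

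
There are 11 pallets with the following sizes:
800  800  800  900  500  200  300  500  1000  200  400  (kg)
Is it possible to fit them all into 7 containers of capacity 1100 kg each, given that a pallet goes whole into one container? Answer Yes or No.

Yes

A valid assignment using 7 containers:
  container 1: 1000 = 1000
  container 2: 900 + 200 = 1100
  container 3: 800 + 300 = 1100
  container 4: 800 + 200 = 1000
  container 5: 800 = 800
  container 6: 500 + 500 = 1000
  container 7: 400 = 400
Every load is within 1100 kg, so 7 containers suffice.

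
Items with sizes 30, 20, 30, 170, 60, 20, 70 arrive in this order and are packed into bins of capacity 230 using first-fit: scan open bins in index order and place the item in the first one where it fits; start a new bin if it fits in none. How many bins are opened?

2

  30 → bin 1 (new)  [load 30/230]
  20 → bin 1  [load 50/230]
  30 → bin 1  [load 80/230]
  170 → bin 2 (new)  [load 170/230]
  60 → bin 1  [load 140/230]
  20 → bin 1  [load 160/230]
  70 → bin 1  [load 230/230]
2 bins opened.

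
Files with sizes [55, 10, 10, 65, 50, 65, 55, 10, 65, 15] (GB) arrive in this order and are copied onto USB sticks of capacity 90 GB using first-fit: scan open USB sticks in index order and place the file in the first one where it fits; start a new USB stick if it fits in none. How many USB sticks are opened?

6

  55 → USB stick 1 (new)  [load 55/90]
  10 → USB stick 1  [load 65/90]
  10 → USB stick 1  [load 75/90]
  65 → USB stick 2 (new)  [load 65/90]
  50 → USB stick 3 (new)  [load 50/90]
  65 → USB stick 4 (new)  [load 65/90]
  55 → USB stick 5 (new)  [load 55/90]
  10 → USB stick 1  [load 85/90]
  65 → USB stick 6 (new)  [load 65/90]
  15 → USB stick 2  [load 80/90]
6 USB sticks opened.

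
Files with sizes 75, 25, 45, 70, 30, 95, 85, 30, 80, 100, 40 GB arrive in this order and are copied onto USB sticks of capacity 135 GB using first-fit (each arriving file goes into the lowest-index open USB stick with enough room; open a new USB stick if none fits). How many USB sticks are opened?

  75 → USB stick 1 (new)  [load 75/135]
  25 → USB stick 1  [load 100/135]
  45 → USB stick 2 (new)  [load 45/135]
  70 → USB stick 2  [load 115/135]
  30 → USB stick 1  [load 130/135]
  95 → USB stick 3 (new)  [load 95/135]
  85 → USB stick 4 (new)  [load 85/135]
  30 → USB stick 3  [load 125/135]
  80 → USB stick 5 (new)  [load 80/135]
  100 → USB stick 6 (new)  [load 100/135]
  40 → USB stick 4  [load 125/135]
6 USB sticks opened.

6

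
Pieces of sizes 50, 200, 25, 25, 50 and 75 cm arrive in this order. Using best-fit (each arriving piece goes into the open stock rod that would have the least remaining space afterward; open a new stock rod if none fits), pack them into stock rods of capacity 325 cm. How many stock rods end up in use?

  50 → stock rod 1 (new)  [load 50/325]
  200 → stock rod 1  [load 250/325]
  25 → stock rod 1  [load 275/325]
  25 → stock rod 1  [load 300/325]
  50 → stock rod 2 (new)  [load 50/325]
  75 → stock rod 2  [load 125/325]
2 stock rods opened.

2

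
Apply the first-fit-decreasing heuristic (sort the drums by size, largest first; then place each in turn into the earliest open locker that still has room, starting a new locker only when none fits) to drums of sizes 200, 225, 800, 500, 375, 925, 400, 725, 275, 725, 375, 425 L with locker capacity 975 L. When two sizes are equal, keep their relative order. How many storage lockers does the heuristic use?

7

Sorted descending: 925, 800, 725, 725, 500, 425, 400, 375, 375, 275, 225, 200.
  925 → locker 1 (new)  [load 925/975]
  800 → locker 2 (new)  [load 800/975]
  725 → locker 3 (new)  [load 725/975]
  725 → locker 4 (new)  [load 725/975]
  500 → locker 5 (new)  [load 500/975]
  425 → locker 5  [load 925/975]
  400 → locker 6 (new)  [load 400/975]
  375 → locker 6  [load 775/975]
  375 → locker 7 (new)  [load 375/975]
  275 → locker 7  [load 650/975]
  225 → locker 3  [load 950/975]
  200 → locker 4  [load 925/975]
7 storage lockers opened.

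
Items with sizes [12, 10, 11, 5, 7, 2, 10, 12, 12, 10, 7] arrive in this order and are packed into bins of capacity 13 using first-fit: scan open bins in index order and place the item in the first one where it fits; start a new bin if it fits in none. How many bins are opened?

  12 → bin 1 (new)  [load 12/13]
  10 → bin 2 (new)  [load 10/13]
  11 → bin 3 (new)  [load 11/13]
  5 → bin 4 (new)  [load 5/13]
  7 → bin 4  [load 12/13]
  2 → bin 2  [load 12/13]
  10 → bin 5 (new)  [load 10/13]
  12 → bin 6 (new)  [load 12/13]
  12 → bin 7 (new)  [load 12/13]
  10 → bin 8 (new)  [load 10/13]
  7 → bin 9 (new)  [load 7/13]
9 bins opened.

9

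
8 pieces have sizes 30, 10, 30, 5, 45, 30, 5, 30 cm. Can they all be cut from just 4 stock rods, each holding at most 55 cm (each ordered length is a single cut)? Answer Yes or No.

No

Total = 185 cm; ⌈185/55⌉ = 4.
5 pieces each exceed half the capacity and cannot share a stock rod, forcing at least 5 stock rods.
At least 5 stock rods are required, but only 4 are allowed.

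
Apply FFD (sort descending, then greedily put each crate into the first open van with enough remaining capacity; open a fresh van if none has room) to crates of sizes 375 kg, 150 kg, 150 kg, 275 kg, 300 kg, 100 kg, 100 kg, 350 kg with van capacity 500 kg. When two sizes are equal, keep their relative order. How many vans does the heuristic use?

4

Sorted descending: 375, 350, 300, 275, 150, 150, 100, 100.
  375 → van 1 (new)  [load 375/500]
  350 → van 2 (new)  [load 350/500]
  300 → van 3 (new)  [load 300/500]
  275 → van 4 (new)  [load 275/500]
  150 → van 2  [load 500/500]
  150 → van 3  [load 450/500]
  100 → van 1  [load 475/500]
  100 → van 4  [load 375/500]
4 vans opened.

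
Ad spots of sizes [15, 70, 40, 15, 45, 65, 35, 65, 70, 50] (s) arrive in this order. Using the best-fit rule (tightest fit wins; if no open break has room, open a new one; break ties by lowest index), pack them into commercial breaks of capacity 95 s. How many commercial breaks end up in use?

  15 → break 1 (new)  [load 15/95]
  70 → break 1  [load 85/95]
  40 → break 2 (new)  [load 40/95]
  15 → break 2  [load 55/95]
  45 → break 3 (new)  [load 45/95]
  65 → break 4 (new)  [load 65/95]
  35 → break 2  [load 90/95]
  65 → break 5 (new)  [load 65/95]
  70 → break 6 (new)  [load 70/95]
  50 → break 3  [load 95/95]
6 commercial breaks opened.

6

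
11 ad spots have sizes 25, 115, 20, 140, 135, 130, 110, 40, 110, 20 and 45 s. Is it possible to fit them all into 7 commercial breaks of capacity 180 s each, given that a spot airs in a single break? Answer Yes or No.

A valid assignment using 6 commercial breaks:
  break 1: 140 + 40 = 180
  break 2: 135 + 45 = 180
  break 3: 130 + 25 + 20 = 175
  break 4: 115 + 20 = 135
  break 5: 110 = 110
  break 6: 110 = 110
That uses only 6 ≤ 7, so 7 commercial breaks are enough.

Yes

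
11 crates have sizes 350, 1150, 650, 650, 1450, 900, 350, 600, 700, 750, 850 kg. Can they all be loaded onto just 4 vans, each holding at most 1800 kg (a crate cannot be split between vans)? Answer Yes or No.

Total = 8400 kg; ⌈8400/1800⌉ = 5.
At least 5 vans are required, but only 4 are allowed.

No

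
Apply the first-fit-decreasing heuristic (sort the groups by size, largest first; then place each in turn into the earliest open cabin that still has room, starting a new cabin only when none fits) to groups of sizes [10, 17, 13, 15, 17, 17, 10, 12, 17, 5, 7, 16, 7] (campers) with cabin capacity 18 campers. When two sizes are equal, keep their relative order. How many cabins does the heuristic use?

10

Sorted descending: 17, 17, 17, 17, 16, 15, 13, 12, 10, 10, 7, 7, 5.
  17 → cabin 1 (new)  [load 17/18]
  17 → cabin 2 (new)  [load 17/18]
  17 → cabin 3 (new)  [load 17/18]
  17 → cabin 4 (new)  [load 17/18]
  16 → cabin 5 (new)  [load 16/18]
  15 → cabin 6 (new)  [load 15/18]
  13 → cabin 7 (new)  [load 13/18]
  12 → cabin 8 (new)  [load 12/18]
  10 → cabin 9 (new)  [load 10/18]
  10 → cabin 10 (new)  [load 10/18]
  7 → cabin 9  [load 17/18]
  7 → cabin 10  [load 17/18]
  5 → cabin 7  [load 18/18]
10 cabins opened.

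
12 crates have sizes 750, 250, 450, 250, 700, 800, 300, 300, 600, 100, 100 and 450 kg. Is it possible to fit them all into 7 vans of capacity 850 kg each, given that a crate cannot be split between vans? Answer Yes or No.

Yes

A valid assignment using 7 vans:
  van 1: 800 = 800
  van 2: 750 + 100 = 850
  van 3: 700 + 100 = 800
  van 4: 600 + 250 = 850
  van 5: 450 + 300 = 750
  van 6: 450 + 300 = 750
  van 7: 250 = 250
Every load is within 850 kg, so 7 vans suffice.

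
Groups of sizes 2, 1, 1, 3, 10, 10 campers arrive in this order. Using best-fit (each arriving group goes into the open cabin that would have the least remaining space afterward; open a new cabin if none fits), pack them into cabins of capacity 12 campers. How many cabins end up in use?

3

  2 → cabin 1 (new)  [load 2/12]
  1 → cabin 1  [load 3/12]
  1 → cabin 1  [load 4/12]
  3 → cabin 1  [load 7/12]
  10 → cabin 2 (new)  [load 10/12]
  10 → cabin 3 (new)  [load 10/12]
3 cabins opened.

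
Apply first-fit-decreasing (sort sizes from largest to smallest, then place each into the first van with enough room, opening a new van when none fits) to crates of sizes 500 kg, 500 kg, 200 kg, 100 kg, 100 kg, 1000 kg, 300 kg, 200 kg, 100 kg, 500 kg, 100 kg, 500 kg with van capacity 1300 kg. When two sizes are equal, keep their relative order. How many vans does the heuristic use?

Sorted descending: 1000, 500, 500, 500, 500, 300, 200, 200, 100, 100, 100, 100.
  1000 → van 1 (new)  [load 1000/1300]
  500 → van 2 (new)  [load 500/1300]
  500 → van 2  [load 1000/1300]
  500 → van 3 (new)  [load 500/1300]
  500 → van 3  [load 1000/1300]
  300 → van 1  [load 1300/1300]
  200 → van 2  [load 1200/1300]
  200 → van 3  [load 1200/1300]
  100 → van 2  [load 1300/1300]
  100 → van 3  [load 1300/1300]
  100 → van 4 (new)  [load 100/1300]
  100 → van 4  [load 200/1300]
4 vans opened.

4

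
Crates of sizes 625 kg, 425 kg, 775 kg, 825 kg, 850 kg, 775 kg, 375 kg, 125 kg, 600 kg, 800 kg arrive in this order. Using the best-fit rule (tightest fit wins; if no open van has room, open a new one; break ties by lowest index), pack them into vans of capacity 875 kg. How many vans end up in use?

8

  625 → van 1 (new)  [load 625/875]
  425 → van 2 (new)  [load 425/875]
  775 → van 3 (new)  [load 775/875]
  825 → van 4 (new)  [load 825/875]
  850 → van 5 (new)  [load 850/875]
  775 → van 6 (new)  [load 775/875]
  375 → van 2  [load 800/875]
  125 → van 1  [load 750/875]
  600 → van 7 (new)  [load 600/875]
  800 → van 8 (new)  [load 800/875]
8 vans opened.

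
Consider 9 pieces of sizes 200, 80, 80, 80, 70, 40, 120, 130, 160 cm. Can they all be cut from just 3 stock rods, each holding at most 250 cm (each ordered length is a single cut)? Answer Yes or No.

No

Total = 960 cm; ⌈960/250⌉ = 4.
At least 4 stock rods are required, but only 3 are allowed.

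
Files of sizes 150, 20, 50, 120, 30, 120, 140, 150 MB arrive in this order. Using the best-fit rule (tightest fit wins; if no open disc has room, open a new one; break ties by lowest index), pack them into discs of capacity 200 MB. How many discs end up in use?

5

  150 → disc 1 (new)  [load 150/200]
  20 → disc 1  [load 170/200]
  50 → disc 2 (new)  [load 50/200]
  120 → disc 2  [load 170/200]
  30 → disc 1  [load 200/200]
  120 → disc 3 (new)  [load 120/200]
  140 → disc 4 (new)  [load 140/200]
  150 → disc 5 (new)  [load 150/200]
5 discs opened.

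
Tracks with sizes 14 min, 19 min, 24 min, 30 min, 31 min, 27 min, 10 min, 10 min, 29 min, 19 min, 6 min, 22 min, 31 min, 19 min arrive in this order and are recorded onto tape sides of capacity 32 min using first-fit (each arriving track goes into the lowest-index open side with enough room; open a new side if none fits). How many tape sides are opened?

11

  14 → side 1 (new)  [load 14/32]
  19 → side 2 (new)  [load 19/32]
  24 → side 3 (new)  [load 24/32]
  30 → side 4 (new)  [load 30/32]
  31 → side 5 (new)  [load 31/32]
  27 → side 6 (new)  [load 27/32]
  10 → side 1  [load 24/32]
  10 → side 2  [load 29/32]
  29 → side 7 (new)  [load 29/32]
  19 → side 8 (new)  [load 19/32]
  6 → side 1  [load 30/32]
  22 → side 9 (new)  [load 22/32]
  31 → side 10 (new)  [load 31/32]
  19 → side 11 (new)  [load 19/32]
11 tape sides opened.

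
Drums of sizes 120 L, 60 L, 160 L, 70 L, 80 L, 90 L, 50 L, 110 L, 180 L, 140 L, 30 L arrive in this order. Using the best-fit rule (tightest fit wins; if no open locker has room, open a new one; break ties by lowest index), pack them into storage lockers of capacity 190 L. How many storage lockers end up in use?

7

  120 → locker 1 (new)  [load 120/190]
  60 → locker 1  [load 180/190]
  160 → locker 2 (new)  [load 160/190]
  70 → locker 3 (new)  [load 70/190]
  80 → locker 3  [load 150/190]
  90 → locker 4 (new)  [load 90/190]
  50 → locker 4  [load 140/190]
  110 → locker 5 (new)  [load 110/190]
  180 → locker 6 (new)  [load 180/190]
  140 → locker 7 (new)  [load 140/190]
  30 → locker 2  [load 190/190]
7 storage lockers opened.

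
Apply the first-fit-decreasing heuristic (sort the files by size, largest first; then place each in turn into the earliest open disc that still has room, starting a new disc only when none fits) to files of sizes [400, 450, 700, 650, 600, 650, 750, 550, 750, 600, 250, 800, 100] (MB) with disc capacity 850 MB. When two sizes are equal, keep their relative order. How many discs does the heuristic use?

10

Sorted descending: 800, 750, 750, 700, 650, 650, 600, 600, 550, 450, 400, 250, 100.
  800 → disc 1 (new)  [load 800/850]
  750 → disc 2 (new)  [load 750/850]
  750 → disc 3 (new)  [load 750/850]
  700 → disc 4 (new)  [load 700/850]
  650 → disc 5 (new)  [load 650/850]
  650 → disc 6 (new)  [load 650/850]
  600 → disc 7 (new)  [load 600/850]
  600 → disc 8 (new)  [load 600/850]
  550 → disc 9 (new)  [load 550/850]
  450 → disc 10 (new)  [load 450/850]
  400 → disc 10  [load 850/850]
  250 → disc 7  [load 850/850]
  100 → disc 2  [load 850/850]
10 discs opened.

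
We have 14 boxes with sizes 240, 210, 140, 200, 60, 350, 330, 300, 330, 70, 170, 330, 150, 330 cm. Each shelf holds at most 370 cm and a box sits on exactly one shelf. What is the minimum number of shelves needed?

Total = 350 + 330 + 330 + 330 + 330 + 300 + 240 + 210 + 200 + 170 + 150 + 140 + 70 + 60 = 3210 cm.
Lower bound: ⌈3210/370⌉ = 9 shelves.
A packing using 10 shelves:
  shelf 1: 350 = 350
  shelf 2: 330 = 330
  shelf 3: 330 = 330
  shelf 4: 330 = 330
  shelf 5: 330 = 330
  shelf 6: 300 + 70 = 370
  shelf 7: 240 + 60 = 300
  shelf 8: 210 + 150 = 360
  shelf 9: 200 + 170 = 370
  shelf 10: 140 = 140
No arrangement into 9 shelves stays within capacity, so 10 is optimal.

10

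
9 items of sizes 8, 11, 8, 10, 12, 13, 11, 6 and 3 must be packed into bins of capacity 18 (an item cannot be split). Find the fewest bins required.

Total = 13 + 12 + 11 + 11 + 10 + 8 + 8 + 6 + 3 = 82.
Lower bound: ⌈82/18⌉ = 5 bins.
A packing using 6 bins:
  bin 1: 13 + 3 = 16
  bin 2: 12 + 6 = 18
  bin 3: 11 = 11
  bin 4: 11 = 11
  bin 5: 10 + 8 = 18
  bin 6: 8 = 8
No arrangement into 5 bins stays within capacity, so 6 is optimal.

6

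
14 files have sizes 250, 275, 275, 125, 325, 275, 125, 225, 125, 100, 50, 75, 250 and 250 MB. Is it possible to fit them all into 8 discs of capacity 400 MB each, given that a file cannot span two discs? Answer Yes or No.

Yes

A valid assignment using 8 discs:
  disc 1: 325 + 75 = 400
  disc 2: 275 + 125 = 400
  disc 3: 275 + 125 = 400
  disc 4: 275 + 125 = 400
  disc 5: 250 + 100 + 50 = 400
  disc 6: 250 = 250
  disc 7: 250 = 250
  disc 8: 225 = 225
Every load is within 400 MB, so 8 discs suffice.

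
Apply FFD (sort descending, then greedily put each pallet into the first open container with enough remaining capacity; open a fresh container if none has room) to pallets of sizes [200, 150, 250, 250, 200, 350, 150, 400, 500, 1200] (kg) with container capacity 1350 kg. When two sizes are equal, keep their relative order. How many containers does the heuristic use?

Sorted descending: 1200, 500, 400, 350, 250, 250, 200, 200, 150, 150.
  1200 → container 1 (new)  [load 1200/1350]
  500 → container 2 (new)  [load 500/1350]
  400 → container 2  [load 900/1350]
  350 → container 2  [load 1250/1350]
  250 → container 3 (new)  [load 250/1350]
  250 → container 3  [load 500/1350]
  200 → container 3  [load 700/1350]
  200 → container 3  [load 900/1350]
  150 → container 1  [load 1350/1350]
  150 → container 3  [load 1050/1350]
3 containers opened.

3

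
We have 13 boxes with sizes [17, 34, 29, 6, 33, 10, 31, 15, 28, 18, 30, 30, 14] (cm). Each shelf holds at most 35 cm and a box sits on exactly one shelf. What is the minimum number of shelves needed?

Total = 34 + 33 + 31 + 30 + 30 + 29 + 28 + 18 + 17 + 15 + 14 + 10 + 6 = 295 cm.
Lower bound: ⌈295/35⌉ = 9 shelves.
A packing using 10 shelves:
  shelf 1: 34 = 34
  shelf 2: 33 = 33
  shelf 3: 31 = 31
  shelf 4: 30 = 30
  shelf 5: 30 = 30
  shelf 6: 29 + 6 = 35
  shelf 7: 28 = 28
  shelf 8: 18 + 17 = 35
  shelf 9: 15 + 14 = 29
  shelf 10: 10 = 10
No arrangement into 9 shelves stays within capacity, so 10 is optimal.

10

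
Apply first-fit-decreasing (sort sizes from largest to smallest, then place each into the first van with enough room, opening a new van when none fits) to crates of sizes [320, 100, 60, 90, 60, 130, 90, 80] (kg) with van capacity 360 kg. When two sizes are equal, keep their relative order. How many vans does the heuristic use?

Sorted descending: 320, 130, 100, 90, 90, 80, 60, 60.
  320 → van 1 (new)  [load 320/360]
  130 → van 2 (new)  [load 130/360]
  100 → van 2  [load 230/360]
  90 → van 2  [load 320/360]
  90 → van 3 (new)  [load 90/360]
  80 → van 3  [load 170/360]
  60 → van 3  [load 230/360]
  60 → van 3  [load 290/360]
3 vans opened.

3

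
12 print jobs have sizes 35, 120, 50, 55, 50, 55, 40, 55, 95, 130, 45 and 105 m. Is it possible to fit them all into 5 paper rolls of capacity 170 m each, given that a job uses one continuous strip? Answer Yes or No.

Total = 835 m; ⌈835/170⌉ = 5.
The bound of 5 does not rule out 5, but exhaustive search shows no assignment into 5 paper rolls of capacity 170 m exists — the minimum is 6.

No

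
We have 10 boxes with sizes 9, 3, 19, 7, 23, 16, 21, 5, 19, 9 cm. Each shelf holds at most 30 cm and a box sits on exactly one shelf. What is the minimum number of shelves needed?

Total = 23 + 21 + 19 + 19 + 16 + 9 + 9 + 7 + 5 + 3 = 131 cm.
Lower bound: ⌈131/30⌉ = 5 shelves.
A packing using 5 shelves:
  shelf 1: 23 + 7 = 30
  shelf 2: 21 + 9 = 30
  shelf 3: 19 + 9 = 28
  shelf 4: 19 + 5 + 3 = 27
  shelf 5: 16 = 16
This matches the lower bound, so 5 is optimal.

5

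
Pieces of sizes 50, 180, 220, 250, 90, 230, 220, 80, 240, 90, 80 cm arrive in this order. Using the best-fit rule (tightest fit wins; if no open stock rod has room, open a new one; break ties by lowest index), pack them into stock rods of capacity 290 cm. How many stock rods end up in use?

8

  50 → stock rod 1 (new)  [load 50/290]
  180 → stock rod 1  [load 230/290]
  220 → stock rod 2 (new)  [load 220/290]
  250 → stock rod 3 (new)  [load 250/290]
  90 → stock rod 4 (new)  [load 90/290]
  230 → stock rod 5 (new)  [load 230/290]
  220 → stock rod 6 (new)  [load 220/290]
  80 → stock rod 4  [load 170/290]
  240 → stock rod 7 (new)  [load 240/290]
  90 → stock rod 4  [load 260/290]
  80 → stock rod 8 (new)  [load 80/290]
8 stock rods opened.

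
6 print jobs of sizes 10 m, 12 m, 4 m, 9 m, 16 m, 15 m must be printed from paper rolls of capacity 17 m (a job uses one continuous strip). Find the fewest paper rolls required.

Total = 16 + 15 + 12 + 10 + 9 + 4 = 66 m.
Lower bound: ⌈66/17⌉ = 4 paper rolls.
Also, 5 print jobs each exceed 17/2 m, and no two of those can share a roll, so at least 5 paper rolls are needed.
A packing using 5 paper rolls:
  roll 1: 16 = 16
  roll 2: 15 = 15
  roll 3: 12 + 4 = 16
  roll 4: 10 = 10
  roll 5: 9 = 9
This matches the lower bound, so 5 is optimal.

5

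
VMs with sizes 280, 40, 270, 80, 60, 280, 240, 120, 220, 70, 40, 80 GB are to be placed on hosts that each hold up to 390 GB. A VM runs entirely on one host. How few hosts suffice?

5

Total = 280 + 280 + 270 + 240 + 220 + 120 + 80 + 80 + 70 + 60 + 40 + 40 = 1780 GB.
Lower bound: ⌈1780/390⌉ = 5 hosts.
A packing using 5 hosts:
  host 1: 280 + 80 = 360
  host 2: 280 + 80 = 360
  host 3: 270 + 120 = 390
  host 4: 240 + 70 + 60 = 370
  host 5: 220 + 40 + 40 = 300
This matches the lower bound, so 5 is optimal.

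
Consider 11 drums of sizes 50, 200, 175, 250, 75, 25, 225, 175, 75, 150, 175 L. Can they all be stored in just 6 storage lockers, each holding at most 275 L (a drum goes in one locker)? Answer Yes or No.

No

Total = 1575 L; ⌈1575/275⌉ = 6.
7 drums each exceed half the capacity and cannot share a locker, forcing at least 7 storage lockers.
At least 7 storage lockers are required, but only 6 are allowed.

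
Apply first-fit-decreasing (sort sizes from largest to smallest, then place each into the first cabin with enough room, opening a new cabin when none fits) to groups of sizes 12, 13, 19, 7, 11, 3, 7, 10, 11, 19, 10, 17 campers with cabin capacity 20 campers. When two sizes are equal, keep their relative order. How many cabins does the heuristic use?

8

Sorted descending: 19, 19, 17, 13, 12, 11, 11, 10, 10, 7, 7, 3.
  19 → cabin 1 (new)  [load 19/20]
  19 → cabin 2 (new)  [load 19/20]
  17 → cabin 3 (new)  [load 17/20]
  13 → cabin 4 (new)  [load 13/20]
  12 → cabin 5 (new)  [load 12/20]
  11 → cabin 6 (new)  [load 11/20]
  11 → cabin 7 (new)  [load 11/20]
  10 → cabin 8 (new)  [load 10/20]
  10 → cabin 8  [load 20/20]
  7 → cabin 4  [load 20/20]
  7 → cabin 5  [load 19/20]
  3 → cabin 3  [load 20/20]
8 cabins opened.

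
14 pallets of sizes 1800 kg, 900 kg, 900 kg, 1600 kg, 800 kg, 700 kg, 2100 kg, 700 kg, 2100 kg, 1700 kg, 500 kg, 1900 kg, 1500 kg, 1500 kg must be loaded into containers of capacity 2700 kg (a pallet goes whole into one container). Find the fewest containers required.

Total = 2100 + 2100 + 1900 + 1800 + 1700 + 1600 + 1500 + 1500 + 900 + 900 + 800 + 700 + 700 + 500 = 18700 kg.
Lower bound: ⌈18700/2700⌉ = 7 containers.
Also, 8 pallets each exceed 1350 kg, and no two of those can share a container, so at least 8 containers are needed.
A packing using 8 containers:
  container 1: 2100 + 500 = 2600
  container 2: 2100 = 2100
  container 3: 1900 + 800 = 2700
  container 4: 1800 + 900 = 2700
  container 5: 1700 + 900 = 2600
  container 6: 1600 + 700 = 2300
  container 7: 1500 + 700 = 2200
  container 8: 1500 = 1500
This matches the lower bound, so 8 is optimal.

8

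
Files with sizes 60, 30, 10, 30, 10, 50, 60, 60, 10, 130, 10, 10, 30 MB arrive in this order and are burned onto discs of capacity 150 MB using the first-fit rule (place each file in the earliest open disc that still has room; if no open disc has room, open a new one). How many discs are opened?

4

  60 → disc 1 (new)  [load 60/150]
  30 → disc 1  [load 90/150]
  10 → disc 1  [load 100/150]
  30 → disc 1  [load 130/150]
  10 → disc 1  [load 140/150]
  50 → disc 2 (new)  [load 50/150]
  60 → disc 2  [load 110/150]
  60 → disc 3 (new)  [load 60/150]
  10 → disc 1  [load 150/150]
  130 → disc 4 (new)  [load 130/150]
  10 → disc 2  [load 120/150]
  10 → disc 2  [load 130/150]
  30 → disc 3  [load 90/150]
4 discs opened.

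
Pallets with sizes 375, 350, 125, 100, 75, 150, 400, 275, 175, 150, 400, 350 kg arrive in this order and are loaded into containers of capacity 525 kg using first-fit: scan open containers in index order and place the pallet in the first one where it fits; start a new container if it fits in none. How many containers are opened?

7

  375 → container 1 (new)  [load 375/525]
  350 → container 2 (new)  [load 350/525]
  125 → container 1  [load 500/525]
  100 → container 2  [load 450/525]
  75 → container 2  [load 525/525]
  150 → container 3 (new)  [load 150/525]
  400 → container 4 (new)  [load 400/525]
  275 → container 3  [load 425/525]
  175 → container 5 (new)  [load 175/525]
  150 → container 5  [load 325/525]
  400 → container 6 (new)  [load 400/525]
  350 → container 7 (new)  [load 350/525]
7 containers opened.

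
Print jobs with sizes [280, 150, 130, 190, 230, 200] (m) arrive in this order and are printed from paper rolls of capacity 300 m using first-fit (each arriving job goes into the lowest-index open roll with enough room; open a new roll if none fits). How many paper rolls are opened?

5

  280 → roll 1 (new)  [load 280/300]
  150 → roll 2 (new)  [load 150/300]
  130 → roll 2  [load 280/300]
  190 → roll 3 (new)  [load 190/300]
  230 → roll 4 (new)  [load 230/300]
  200 → roll 5 (new)  [load 200/300]
5 paper rolls opened.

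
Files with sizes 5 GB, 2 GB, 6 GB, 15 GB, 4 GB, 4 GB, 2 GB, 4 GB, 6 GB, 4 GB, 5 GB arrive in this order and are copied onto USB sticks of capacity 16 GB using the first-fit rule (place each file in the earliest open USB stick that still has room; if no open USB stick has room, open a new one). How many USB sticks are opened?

  5 → USB stick 1 (new)  [load 5/16]
  2 → USB stick 1  [load 7/16]
  6 → USB stick 1  [load 13/16]
  15 → USB stick 2 (new)  [load 15/16]
  4 → USB stick 3 (new)  [load 4/16]
  4 → USB stick 3  [load 8/16]
  2 → USB stick 1  [load 15/16]
  4 → USB stick 3  [load 12/16]
  6 → USB stick 4 (new)  [load 6/16]
  4 → USB stick 3  [load 16/16]
  5 → USB stick 4  [load 11/16]
4 USB sticks opened.

4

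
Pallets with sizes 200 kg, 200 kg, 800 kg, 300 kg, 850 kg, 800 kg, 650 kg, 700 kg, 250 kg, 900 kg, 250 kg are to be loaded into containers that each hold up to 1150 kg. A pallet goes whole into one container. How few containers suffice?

Total = 900 + 850 + 800 + 800 + 700 + 650 + 300 + 250 + 250 + 200 + 200 = 5900 kg.
Lower bound: ⌈5900/1150⌉ = 6 containers.
A packing using 6 containers:
  container 1: 900 + 250 = 1150
  container 2: 850 + 300 = 1150
  container 3: 800 + 250 = 1050
  container 4: 800 + 200 = 1000
  container 5: 700 + 200 = 900
  container 6: 650 = 650
This matches the lower bound, so 6 is optimal.

6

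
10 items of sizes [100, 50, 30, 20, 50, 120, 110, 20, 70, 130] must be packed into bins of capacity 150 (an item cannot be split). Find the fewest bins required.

Total = 130 + 120 + 110 + 100 + 70 + 50 + 50 + 30 + 20 + 20 = 700.
Lower bound: ⌈700/150⌉ = 5 bins.
A packing using 5 bins:
  bin 1: 130 + 20 = 150
  bin 2: 120 + 30 = 150
  bin 3: 110 + 20 = 130
  bin 4: 100 + 50 = 150
  bin 5: 70 + 50 = 120
This matches the lower bound, so 5 is optimal.

5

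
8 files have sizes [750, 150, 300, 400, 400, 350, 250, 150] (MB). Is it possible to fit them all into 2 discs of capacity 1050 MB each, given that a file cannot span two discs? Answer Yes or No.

Total = 2750 MB; ⌈2750/1050⌉ = 3.
At least 3 discs are required, but only 2 are allowed.

No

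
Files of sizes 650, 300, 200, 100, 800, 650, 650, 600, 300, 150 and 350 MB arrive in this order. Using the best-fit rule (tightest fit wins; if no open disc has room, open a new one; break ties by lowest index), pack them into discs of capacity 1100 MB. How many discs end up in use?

5

  650 → disc 1 (new)  [load 650/1100]
  300 → disc 1  [load 950/1100]
  200 → disc 2 (new)  [load 200/1100]
  100 → disc 1  [load 1050/1100]
  800 → disc 2  [load 1000/1100]
  650 → disc 3 (new)  [load 650/1100]
  650 → disc 4 (new)  [load 650/1100]
  600 → disc 5 (new)  [load 600/1100]
  300 → disc 3  [load 950/1100]
  150 → disc 3  [load 1100/1100]
  350 → disc 4  [load 1000/1100]
5 discs opened.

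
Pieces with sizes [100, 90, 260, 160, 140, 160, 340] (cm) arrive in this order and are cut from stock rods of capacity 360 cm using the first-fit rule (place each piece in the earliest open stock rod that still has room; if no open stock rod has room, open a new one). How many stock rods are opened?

  100 → stock rod 1 (new)  [load 100/360]
  90 → stock rod 1  [load 190/360]
  260 → stock rod 2 (new)  [load 260/360]
  160 → stock rod 1  [load 350/360]
  140 → stock rod 3 (new)  [load 140/360]
  160 → stock rod 3  [load 300/360]
  340 → stock rod 4 (new)  [load 340/360]
4 stock rods opened.

4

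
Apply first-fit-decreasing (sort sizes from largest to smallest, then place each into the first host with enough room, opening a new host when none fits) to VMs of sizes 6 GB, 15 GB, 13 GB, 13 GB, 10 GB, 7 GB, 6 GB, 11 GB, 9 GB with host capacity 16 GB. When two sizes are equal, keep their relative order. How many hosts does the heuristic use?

7

Sorted descending: 15, 13, 13, 11, 10, 9, 7, 6, 6.
  15 → host 1 (new)  [load 15/16]
  13 → host 2 (new)  [load 13/16]
  13 → host 3 (new)  [load 13/16]
  11 → host 4 (new)  [load 11/16]
  10 → host 5 (new)  [load 10/16]
  9 → host 6 (new)  [load 9/16]
  7 → host 6  [load 16/16]
  6 → host 5  [load 16/16]
  6 → host 7 (new)  [load 6/16]
7 hosts opened.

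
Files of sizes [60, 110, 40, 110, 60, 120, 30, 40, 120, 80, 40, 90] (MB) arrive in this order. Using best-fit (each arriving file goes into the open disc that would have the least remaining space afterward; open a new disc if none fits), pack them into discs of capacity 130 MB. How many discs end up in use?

8

  60 → disc 1 (new)  [load 60/130]
  110 → disc 2 (new)  [load 110/130]
  40 → disc 1  [load 100/130]
  110 → disc 3 (new)  [load 110/130]
  60 → disc 4 (new)  [load 60/130]
  120 → disc 5 (new)  [load 120/130]
  30 → disc 1  [load 130/130]
  40 → disc 4  [load 100/130]
  120 → disc 6 (new)  [load 120/130]
  80 → disc 7 (new)  [load 80/130]
  40 → disc 7  [load 120/130]
  90 → disc 8 (new)  [load 90/130]
8 discs opened.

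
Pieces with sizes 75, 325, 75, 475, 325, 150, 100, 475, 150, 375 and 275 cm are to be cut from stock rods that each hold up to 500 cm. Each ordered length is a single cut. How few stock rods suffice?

Total = 475 + 475 + 375 + 325 + 325 + 275 + 150 + 150 + 100 + 75 + 75 = 2800 cm.
Lower bound: ⌈2800/500⌉ = 6 stock rods.
A packing using 6 stock rods:
  stock rod 1: 475 = 475
  stock rod 2: 475 = 475
  stock rod 3: 375 + 100 = 475
  stock rod 4: 325 + 150 = 475
  stock rod 5: 325 + 150 = 475
  stock rod 6: 275 + 75 + 75 = 425
This matches the lower bound, so 6 is optimal.

6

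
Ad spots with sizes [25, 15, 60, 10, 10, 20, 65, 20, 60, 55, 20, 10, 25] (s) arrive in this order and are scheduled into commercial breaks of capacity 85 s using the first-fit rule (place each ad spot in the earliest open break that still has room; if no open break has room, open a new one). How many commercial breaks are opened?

  25 → break 1 (new)  [load 25/85]
  15 → break 1  [load 40/85]
  60 → break 2 (new)  [load 60/85]
  10 → break 1  [load 50/85]
  10 → break 1  [load 60/85]
  20 → break 1  [load 80/85]
  65 → break 3 (new)  [load 65/85]
  20 → break 2  [load 80/85]
  60 → break 4 (new)  [load 60/85]
  55 → break 5 (new)  [load 55/85]
  20 → break 3  [load 85/85]
  10 → break 4  [load 70/85]
  25 → break 5  [load 80/85]
5 commercial breaks opened.

5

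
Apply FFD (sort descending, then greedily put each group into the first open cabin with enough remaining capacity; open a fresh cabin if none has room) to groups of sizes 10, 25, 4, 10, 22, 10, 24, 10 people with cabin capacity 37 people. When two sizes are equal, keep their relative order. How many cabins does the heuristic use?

Sorted descending: 25, 24, 22, 10, 10, 10, 10, 4.
  25 → cabin 1 (new)  [load 25/37]
  24 → cabin 2 (new)  [load 24/37]
  22 → cabin 3 (new)  [load 22/37]
  10 → cabin 1  [load 35/37]
  10 → cabin 2  [load 34/37]
  10 → cabin 3  [load 32/37]
  10 → cabin 4 (new)  [load 10/37]
  4 → cabin 3  [load 36/37]
4 cabins opened.

4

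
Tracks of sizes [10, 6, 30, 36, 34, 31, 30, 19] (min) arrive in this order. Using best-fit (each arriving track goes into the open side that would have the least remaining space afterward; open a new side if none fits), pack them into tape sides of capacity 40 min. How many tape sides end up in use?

6

  10 → side 1 (new)  [load 10/40]
  6 → side 1  [load 16/40]
  30 → side 2 (new)  [load 30/40]
  36 → side 3 (new)  [load 36/40]
  34 → side 4 (new)  [load 34/40]
  31 → side 5 (new)  [load 31/40]
  30 → side 6 (new)  [load 30/40]
  19 → side 1  [load 35/40]
6 tape sides opened.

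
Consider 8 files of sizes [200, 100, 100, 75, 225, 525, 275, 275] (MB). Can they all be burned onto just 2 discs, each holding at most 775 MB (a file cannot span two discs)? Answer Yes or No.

No

Total = 1775 MB; ⌈1775/775⌉ = 3.
At least 3 discs are required, but only 2 are allowed.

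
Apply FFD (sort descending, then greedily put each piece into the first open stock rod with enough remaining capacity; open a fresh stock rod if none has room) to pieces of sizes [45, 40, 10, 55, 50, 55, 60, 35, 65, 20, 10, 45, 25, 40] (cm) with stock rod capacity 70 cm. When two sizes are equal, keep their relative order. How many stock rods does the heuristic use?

Sorted descending: 65, 60, 55, 55, 50, 45, 45, 40, 40, 35, 25, 20, 10, 10.
  65 → stock rod 1 (new)  [load 65/70]
  60 → stock rod 2 (new)  [load 60/70]
  55 → stock rod 3 (new)  [load 55/70]
  55 → stock rod 4 (new)  [load 55/70]
  50 → stock rod 5 (new)  [load 50/70]
  45 → stock rod 6 (new)  [load 45/70]
  45 → stock rod 7 (new)  [load 45/70]
  40 → stock rod 8 (new)  [load 40/70]
  40 → stock rod 9 (new)  [load 40/70]
  35 → stock rod 10 (new)  [load 35/70]
  25 → stock rod 6  [load 70/70]
  20 → stock rod 5  [load 70/70]
  10 → stock rod 2  [load 70/70]
  10 → stock rod 3  [load 65/70]
10 stock rods opened.

10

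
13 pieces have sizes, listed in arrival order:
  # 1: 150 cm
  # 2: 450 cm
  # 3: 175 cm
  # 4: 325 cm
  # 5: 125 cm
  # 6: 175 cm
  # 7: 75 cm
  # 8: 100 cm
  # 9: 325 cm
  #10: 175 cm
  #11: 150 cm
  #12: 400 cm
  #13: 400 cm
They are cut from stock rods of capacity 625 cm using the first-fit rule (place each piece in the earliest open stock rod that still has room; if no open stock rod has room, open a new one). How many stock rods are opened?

6

  150 → stock rod 1 (new)  [load 150/625]
  450 → stock rod 1  [load 600/625]
  175 → stock rod 2 (new)  [load 175/625]
  325 → stock rod 2  [load 500/625]
  125 → stock rod 2  [load 625/625]
  175 → stock rod 3 (new)  [load 175/625]
  75 → stock rod 3  [load 250/625]
  100 → stock rod 3  [load 350/625]
  325 → stock rod 4 (new)  [load 325/625]
  175 → stock rod 3  [load 525/625]
  150 → stock rod 4  [load 475/625]
  400 → stock rod 5 (new)  [load 400/625]
  400 → stock rod 6 (new)  [load 400/625]
6 stock rods opened.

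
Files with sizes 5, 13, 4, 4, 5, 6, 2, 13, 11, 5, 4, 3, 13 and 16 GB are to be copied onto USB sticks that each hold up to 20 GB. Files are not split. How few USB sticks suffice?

Total = 16 + 13 + 13 + 13 + 11 + 6 + 5 + 5 + 5 + 4 + 4 + 4 + 3 + 2 = 104 GB.
Lower bound: ⌈104/20⌉ = 6 USB sticks.
A packing using 6 USB sticks:
  USB stick 1: 16 + 4 = 20
  USB stick 2: 13 + 6 = 19
  USB stick 3: 13 + 5 + 2 = 20
  USB stick 4: 13 + 5 = 18
  USB stick 5: 11 + 5 + 4 = 20
  USB stick 6: 4 + 3 = 7
This matches the lower bound, so 6 is optimal.

6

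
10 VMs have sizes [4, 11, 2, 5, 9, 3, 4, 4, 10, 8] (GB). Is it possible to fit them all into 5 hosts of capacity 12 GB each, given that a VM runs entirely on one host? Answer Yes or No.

No

Total = 60 GB; ⌈60/12⌉ = 5.
The bound of 5 does not rule out 5, but exhaustive search shows no assignment into 5 hosts of capacity 12 GB exists — the minimum is 6.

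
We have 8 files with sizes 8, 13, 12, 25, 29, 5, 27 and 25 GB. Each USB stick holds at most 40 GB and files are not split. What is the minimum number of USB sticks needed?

Total = 29 + 27 + 25 + 25 + 13 + 12 + 8 + 5 = 144 GB.
Lower bound: ⌈144/40⌉ = 4 USB sticks.
A packing using 4 USB sticks:
  USB stick 1: 29 + 8 = 37
  USB stick 2: 27 + 13 = 40
  USB stick 3: 25 + 12 = 37
  USB stick 4: 25 + 5 = 30
This matches the lower bound, so 4 is optimal.

4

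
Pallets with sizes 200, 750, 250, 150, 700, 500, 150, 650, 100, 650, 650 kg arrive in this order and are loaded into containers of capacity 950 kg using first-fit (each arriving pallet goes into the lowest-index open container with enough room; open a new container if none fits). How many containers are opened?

6

  200 → container 1 (new)  [load 200/950]
  750 → container 1  [load 950/950]
  250 → container 2 (new)  [load 250/950]
  150 → container 2  [load 400/950]
  700 → container 3 (new)  [load 700/950]
  500 → container 2  [load 900/950]
  150 → container 3  [load 850/950]
  650 → container 4 (new)  [load 650/950]
  100 → container 3  [load 950/950]
  650 → container 5 (new)  [load 650/950]
  650 → container 6 (new)  [load 650/950]
6 containers opened.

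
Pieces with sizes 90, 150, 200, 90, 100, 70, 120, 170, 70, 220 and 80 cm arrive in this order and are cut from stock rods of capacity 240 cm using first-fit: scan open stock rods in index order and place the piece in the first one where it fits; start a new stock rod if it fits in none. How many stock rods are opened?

7

  90 → stock rod 1 (new)  [load 90/240]
  150 → stock rod 1  [load 240/240]
  200 → stock rod 2 (new)  [load 200/240]
  90 → stock rod 3 (new)  [load 90/240]
  100 → stock rod 3  [load 190/240]
  70 → stock rod 4 (new)  [load 70/240]
  120 → stock rod 4  [load 190/240]
  170 → stock rod 5 (new)  [load 170/240]
  70 → stock rod 5  [load 240/240]
  220 → stock rod 6 (new)  [load 220/240]
  80 → stock rod 7 (new)  [load 80/240]
7 stock rods opened.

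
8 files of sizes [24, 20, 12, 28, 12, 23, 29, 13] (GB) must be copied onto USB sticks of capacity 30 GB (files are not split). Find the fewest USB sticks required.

Total = 29 + 28 + 24 + 23 + 20 + 13 + 12 + 12 = 161 GB.
Lower bound: ⌈161/30⌉ = 6 USB sticks.
A packing using 7 USB sticks:
  USB stick 1: 29 = 29
  USB stick 2: 28 = 28
  USB stick 3: 24 = 24
  USB stick 4: 23 = 23
  USB stick 5: 20 = 20
  USB stick 6: 13 + 12 = 25
  USB stick 7: 12 = 12
No arrangement into 6 USB sticks stays within capacity, so 7 is optimal.

7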